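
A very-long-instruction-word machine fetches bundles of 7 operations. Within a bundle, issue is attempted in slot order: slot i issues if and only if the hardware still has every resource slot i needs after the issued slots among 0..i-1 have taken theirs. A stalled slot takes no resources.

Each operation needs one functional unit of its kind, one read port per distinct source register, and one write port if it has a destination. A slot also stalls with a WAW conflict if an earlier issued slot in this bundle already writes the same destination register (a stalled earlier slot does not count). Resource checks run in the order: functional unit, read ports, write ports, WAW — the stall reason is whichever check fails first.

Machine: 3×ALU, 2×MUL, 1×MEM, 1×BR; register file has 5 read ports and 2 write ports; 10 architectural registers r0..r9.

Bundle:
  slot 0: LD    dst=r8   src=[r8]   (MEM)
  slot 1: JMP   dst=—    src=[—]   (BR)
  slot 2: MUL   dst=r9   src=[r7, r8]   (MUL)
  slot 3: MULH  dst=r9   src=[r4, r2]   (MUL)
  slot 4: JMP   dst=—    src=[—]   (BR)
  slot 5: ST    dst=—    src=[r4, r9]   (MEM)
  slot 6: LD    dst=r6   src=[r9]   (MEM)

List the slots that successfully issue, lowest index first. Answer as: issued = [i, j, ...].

  0. MEM→r8 ⇒ go  {3A/2Mu/0Ld/1B | 4r 1w}
  1. BR ⇒ go  {3A/2Mu/0Ld/0B | 4r 1w}
  2. MUL→r9 ⇒ go  {3A/1Mu/0Ld/0B | 2r 0w}
  3. MUL→r9 ⇒ no(WR_PORT)  {3A/1Mu/0Ld/0B | 2r 0w}
  4. BR ⇒ no(FU)  {3A/1Mu/0Ld/0B | 2r 0w}
  5. MEM ⇒ no(FU)  {3A/1Mu/0Ld/0B | 2r 0w}
  6. MEM→r6 ⇒ no(FU)  {3A/1Mu/0Ld/0B | 2r 0w}

issued = [0, 1, 2]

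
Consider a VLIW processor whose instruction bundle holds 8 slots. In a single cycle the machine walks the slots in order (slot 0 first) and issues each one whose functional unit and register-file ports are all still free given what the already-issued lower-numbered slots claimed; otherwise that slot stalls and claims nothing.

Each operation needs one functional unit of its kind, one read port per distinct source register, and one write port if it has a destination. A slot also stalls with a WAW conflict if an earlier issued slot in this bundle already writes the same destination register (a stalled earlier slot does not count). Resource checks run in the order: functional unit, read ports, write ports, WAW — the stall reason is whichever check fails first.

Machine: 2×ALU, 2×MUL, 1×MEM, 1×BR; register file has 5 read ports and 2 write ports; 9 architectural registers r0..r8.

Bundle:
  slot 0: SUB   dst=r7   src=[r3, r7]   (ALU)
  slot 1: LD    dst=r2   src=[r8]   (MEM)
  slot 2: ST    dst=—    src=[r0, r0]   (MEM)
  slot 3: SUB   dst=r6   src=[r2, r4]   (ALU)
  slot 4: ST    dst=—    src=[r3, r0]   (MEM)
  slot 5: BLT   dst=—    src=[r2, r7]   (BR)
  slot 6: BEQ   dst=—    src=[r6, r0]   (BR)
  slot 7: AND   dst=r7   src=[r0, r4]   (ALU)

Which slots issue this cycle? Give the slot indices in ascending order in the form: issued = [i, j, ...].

issued = [0, 1, 5]

(0) want 1×ALU +2rd +1wr — yes → AL1|MU2|ME1|BR1|rd3|wr1
(1) want 1×MEM +1rd +1wr — yes → AL1|MU2|ME0|BR1|rd2|wr0
(2) want 1×MEM +1rd +0wr — FU → AL1|MU2|ME0|BR1|rd2|wr0
(3) want 1×ALU +2rd +1wr — WR_PORT → AL1|MU2|ME0|BR1|rd2|wr0
(4) want 1×MEM +2rd +0wr — FU → AL1|MU2|ME0|BR1|rd2|wr0
(5) want 1×BR +2rd +0wr — yes → AL1|MU2|ME0|BR0|rd0|wr0
(6) want 1×BR +2rd +0wr — FU → AL1|MU2|ME0|BR0|rd0|wr0
(7) want 1×ALU +2rd +1wr — RD_PORT → AL1|MU2|ME0|BR0|rd0|wr0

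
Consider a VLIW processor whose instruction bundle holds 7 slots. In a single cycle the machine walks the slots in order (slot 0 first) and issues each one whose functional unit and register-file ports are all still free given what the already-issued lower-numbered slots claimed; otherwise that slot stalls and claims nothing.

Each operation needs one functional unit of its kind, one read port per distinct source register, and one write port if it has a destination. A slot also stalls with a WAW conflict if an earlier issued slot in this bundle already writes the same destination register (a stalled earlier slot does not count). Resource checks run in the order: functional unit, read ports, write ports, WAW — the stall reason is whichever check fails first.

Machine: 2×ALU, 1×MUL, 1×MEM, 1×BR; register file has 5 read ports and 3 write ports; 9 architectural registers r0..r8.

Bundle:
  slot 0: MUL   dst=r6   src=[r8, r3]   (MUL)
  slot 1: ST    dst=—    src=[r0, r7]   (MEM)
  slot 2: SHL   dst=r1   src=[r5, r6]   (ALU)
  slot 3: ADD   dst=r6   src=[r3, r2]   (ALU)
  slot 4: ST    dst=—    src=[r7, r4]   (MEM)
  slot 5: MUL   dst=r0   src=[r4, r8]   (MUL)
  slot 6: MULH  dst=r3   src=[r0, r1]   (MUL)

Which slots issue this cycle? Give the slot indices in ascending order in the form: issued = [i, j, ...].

(0) want 1×MUL +2rd +1wr — yes → AL2|MU0|ME1|BR1|rd3|wr2
(1) want 1×MEM +2rd +0wr — yes → AL2|MU0|ME0|BR1|rd1|wr2
(2) want 1×ALU +2rd +1wr — RD_PORT → AL2|MU0|ME0|BR1|rd1|wr2
(3) want 1×ALU +2rd +1wr — RD_PORT → AL2|MU0|ME0|BR1|rd1|wr2
(4) want 1×MEM +2rd +0wr — FU → AL2|MU0|ME0|BR1|rd1|wr2
(5) want 1×MUL +2rd +1wr — FU → AL2|MU0|ME0|BR1|rd1|wr2
(6) want 1×MUL +2rd +1wr — FU → AL2|MU0|ME0|BR1|rd1|wr2

issued = [0, 1]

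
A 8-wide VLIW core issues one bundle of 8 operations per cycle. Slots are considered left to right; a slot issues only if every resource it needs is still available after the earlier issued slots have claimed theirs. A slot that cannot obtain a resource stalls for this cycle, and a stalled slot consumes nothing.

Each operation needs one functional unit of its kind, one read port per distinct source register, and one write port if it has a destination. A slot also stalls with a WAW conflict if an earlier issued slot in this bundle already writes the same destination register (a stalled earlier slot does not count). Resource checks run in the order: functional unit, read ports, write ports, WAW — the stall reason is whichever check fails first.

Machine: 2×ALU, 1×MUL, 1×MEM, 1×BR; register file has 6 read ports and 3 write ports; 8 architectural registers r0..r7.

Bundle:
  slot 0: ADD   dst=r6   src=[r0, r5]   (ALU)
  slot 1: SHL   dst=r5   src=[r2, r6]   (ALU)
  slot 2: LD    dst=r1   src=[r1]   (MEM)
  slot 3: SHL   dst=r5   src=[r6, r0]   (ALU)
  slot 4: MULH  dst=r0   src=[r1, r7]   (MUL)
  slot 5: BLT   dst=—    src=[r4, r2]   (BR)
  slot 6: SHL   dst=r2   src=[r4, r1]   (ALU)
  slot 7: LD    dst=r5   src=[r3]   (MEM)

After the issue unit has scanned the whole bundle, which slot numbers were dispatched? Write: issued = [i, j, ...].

issued = [0, 1, 2]

slot 0 (ALU): ISSUE — free A1,Mu1,Ld1,B1 rp4 wp2
slot 1 (ALU): ISSUE — free A0,Mu1,Ld1,B1 rp2 wp1
slot 2 (MEM): ISSUE — free A0,Mu1,Ld0,B1 rp1 wp0
slot 3 (ALU): stall FU — free A0,Mu1,Ld0,B1 rp1 wp0
slot 4 (MUL): stall RD_PORT — free A0,Mu1,Ld0,B1 rp1 wp0
slot 5 (BR): stall RD_PORT — free A0,Mu1,Ld0,B1 rp1 wp0
slot 6 (ALU): stall FU — free A0,Mu1,Ld0,B1 rp1 wp0
slot 7 (MEM): stall FU — free A0,Mu1,Ld0,B1 rp1 wp0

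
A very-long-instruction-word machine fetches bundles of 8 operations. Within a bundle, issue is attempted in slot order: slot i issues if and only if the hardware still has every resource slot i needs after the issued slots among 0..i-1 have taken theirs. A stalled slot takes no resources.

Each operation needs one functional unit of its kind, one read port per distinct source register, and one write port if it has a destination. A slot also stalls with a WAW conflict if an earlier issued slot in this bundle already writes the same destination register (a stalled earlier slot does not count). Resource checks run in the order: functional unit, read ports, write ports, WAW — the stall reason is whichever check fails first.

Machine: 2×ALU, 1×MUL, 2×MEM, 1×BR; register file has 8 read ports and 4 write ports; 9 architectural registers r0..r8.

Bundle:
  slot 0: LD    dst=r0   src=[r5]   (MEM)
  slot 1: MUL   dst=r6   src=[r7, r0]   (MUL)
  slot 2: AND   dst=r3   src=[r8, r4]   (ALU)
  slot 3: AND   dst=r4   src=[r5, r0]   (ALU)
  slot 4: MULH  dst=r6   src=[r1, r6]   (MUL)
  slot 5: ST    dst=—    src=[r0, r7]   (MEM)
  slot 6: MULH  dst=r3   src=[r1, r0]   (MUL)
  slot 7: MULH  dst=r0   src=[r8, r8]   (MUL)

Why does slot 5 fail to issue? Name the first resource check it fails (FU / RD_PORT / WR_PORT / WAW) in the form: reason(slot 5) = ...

#0 MEM src=r5 dispatched  <A:2 Mu:1 Ld:1 B:1 rd:7 wr:3>
#1 MUL src=r7,r0 dispatched  <A:2 Mu:0 Ld:1 B:1 rd:5 wr:2>
#2 ALU src=r8,r4 dispatched  <A:1 Mu:0 Ld:1 B:1 rd:3 wr:1>
#3 ALU src=r5,r0 dispatched  <A:0 Mu:0 Ld:1 B:1 rd:1 wr:0>
#4 MUL src=r1,r6 held:FU  <A:0 Mu:0 Ld:1 B:1 rd:1 wr:0>
#5 MEM src=r0,r7 held:RD_PORT  <A:0 Mu:0 Ld:1 B:1 rd:1 wr:0>
#6 MUL src=r1,r0 held:FU  <A:0 Mu:0 Ld:1 B:1 rd:1 wr:0>
#7 MUL src=r8,r8 held:FU  <A:0 Mu:0 Ld:1 B:1 rd:1 wr:0>

reason(slot 5) = RD_PORT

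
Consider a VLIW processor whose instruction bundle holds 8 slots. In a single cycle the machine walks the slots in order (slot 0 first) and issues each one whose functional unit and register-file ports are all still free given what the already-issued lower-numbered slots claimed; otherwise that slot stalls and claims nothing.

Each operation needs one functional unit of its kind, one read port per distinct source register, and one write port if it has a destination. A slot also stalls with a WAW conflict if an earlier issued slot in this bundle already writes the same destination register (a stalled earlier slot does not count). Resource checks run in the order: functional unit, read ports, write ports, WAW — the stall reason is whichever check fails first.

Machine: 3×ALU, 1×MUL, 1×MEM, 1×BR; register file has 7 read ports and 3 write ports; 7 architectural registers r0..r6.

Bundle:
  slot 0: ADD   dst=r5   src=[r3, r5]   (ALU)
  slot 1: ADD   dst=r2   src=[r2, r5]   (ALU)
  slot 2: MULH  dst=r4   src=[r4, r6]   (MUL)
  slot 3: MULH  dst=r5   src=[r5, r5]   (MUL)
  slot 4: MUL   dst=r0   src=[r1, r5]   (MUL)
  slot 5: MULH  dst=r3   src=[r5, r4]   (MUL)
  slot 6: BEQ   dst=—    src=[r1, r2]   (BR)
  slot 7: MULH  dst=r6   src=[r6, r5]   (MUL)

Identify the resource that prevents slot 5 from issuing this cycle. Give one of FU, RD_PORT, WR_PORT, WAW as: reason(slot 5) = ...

[0] ALU needs rd=2 wr=1: ok; after: ALU=2 MUL=1 MEM=1 BR=1, R=5, W=2
[1] ALU needs rd=2 wr=1: ok; after: ALU=1 MUL=1 MEM=1 BR=1, R=3, W=1
[2] MUL needs rd=2 wr=1: ok; after: ALU=1 MUL=0 MEM=1 BR=1, R=1, W=0
[3] MUL needs rd=1 wr=1: FU; after: ALU=1 MUL=0 MEM=1 BR=1, R=1, W=0
[4] MUL needs rd=2 wr=1: FU; after: ALU=1 MUL=0 MEM=1 BR=1, R=1, W=0
[5] MUL needs rd=2 wr=1: FU; after: ALU=1 MUL=0 MEM=1 BR=1, R=1, W=0
[6] BR needs rd=2 wr=0: RD_PORT; after: ALU=1 MUL=0 MEM=1 BR=1, R=1, W=0
[7] MUL needs rd=2 wr=1: FU; after: ALU=1 MUL=0 MEM=1 BR=1, R=1, W=0

reason(slot 5) = FU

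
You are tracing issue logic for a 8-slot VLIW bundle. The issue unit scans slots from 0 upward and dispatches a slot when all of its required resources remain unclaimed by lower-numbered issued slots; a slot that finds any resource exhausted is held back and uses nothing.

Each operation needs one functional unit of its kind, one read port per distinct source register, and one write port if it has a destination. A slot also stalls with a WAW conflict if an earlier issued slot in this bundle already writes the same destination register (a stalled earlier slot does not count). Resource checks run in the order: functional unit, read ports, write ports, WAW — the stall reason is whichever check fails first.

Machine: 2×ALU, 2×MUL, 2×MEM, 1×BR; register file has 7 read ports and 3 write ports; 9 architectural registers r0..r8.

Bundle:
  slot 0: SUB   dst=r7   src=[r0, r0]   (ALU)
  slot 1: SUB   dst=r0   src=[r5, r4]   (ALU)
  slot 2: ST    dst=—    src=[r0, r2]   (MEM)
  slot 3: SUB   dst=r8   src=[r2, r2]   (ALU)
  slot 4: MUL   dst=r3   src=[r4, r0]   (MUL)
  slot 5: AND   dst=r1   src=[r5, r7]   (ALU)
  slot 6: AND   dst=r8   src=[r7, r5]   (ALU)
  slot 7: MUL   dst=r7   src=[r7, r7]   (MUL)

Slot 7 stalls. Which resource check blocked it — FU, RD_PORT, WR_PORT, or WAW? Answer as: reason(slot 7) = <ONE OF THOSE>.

slot 0 (ALU): ISSUE — free A1,Mu2,Ld2,B1 rp6 wp2
slot 1 (ALU): ISSUE — free A0,Mu2,Ld2,B1 rp4 wp1
slot 2 (MEM): ISSUE — free A0,Mu2,Ld1,B1 rp2 wp1
slot 3 (ALU): stall FU — free A0,Mu2,Ld1,B1 rp2 wp1
slot 4 (MUL): ISSUE — free A0,Mu1,Ld1,B1 rp0 wp0
slot 5 (ALU): stall FU — free A0,Mu1,Ld1,B1 rp0 wp0
slot 6 (ALU): stall FU — free A0,Mu1,Ld1,B1 rp0 wp0
slot 7 (MUL): stall RD_PORT — free A0,Mu1,Ld1,B1 rp0 wp0

reason(slot 7) = RD_PORT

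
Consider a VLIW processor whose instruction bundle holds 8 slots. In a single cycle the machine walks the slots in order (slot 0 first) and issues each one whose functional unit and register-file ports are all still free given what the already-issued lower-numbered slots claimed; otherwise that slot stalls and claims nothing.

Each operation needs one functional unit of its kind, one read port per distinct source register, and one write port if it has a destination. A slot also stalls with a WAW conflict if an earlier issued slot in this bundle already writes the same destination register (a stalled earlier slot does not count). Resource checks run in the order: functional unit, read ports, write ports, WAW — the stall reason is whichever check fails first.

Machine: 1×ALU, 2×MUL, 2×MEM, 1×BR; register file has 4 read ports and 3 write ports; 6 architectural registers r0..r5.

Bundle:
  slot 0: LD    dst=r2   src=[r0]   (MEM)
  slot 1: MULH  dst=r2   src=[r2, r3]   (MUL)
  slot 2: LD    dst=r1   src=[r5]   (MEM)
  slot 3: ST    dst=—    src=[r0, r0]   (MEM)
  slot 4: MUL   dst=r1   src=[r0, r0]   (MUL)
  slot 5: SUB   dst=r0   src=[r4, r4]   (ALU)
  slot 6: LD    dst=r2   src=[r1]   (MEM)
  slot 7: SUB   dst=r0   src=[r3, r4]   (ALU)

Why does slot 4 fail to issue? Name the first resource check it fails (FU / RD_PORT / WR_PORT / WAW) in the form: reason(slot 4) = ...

reason(slot 4) = WAW

(0) want 1×MEM +1rd +1wr — yes → AL1|MU2|ME1|BR1|rd3|wr2
(1) want 1×MUL +2rd +1wr — WAW → AL1|MU2|ME1|BR1|rd3|wr2
(2) want 1×MEM +1rd +1wr — yes → AL1|MU2|ME0|BR1|rd2|wr1
(3) want 1×MEM +1rd +0wr — FU → AL1|MU2|ME0|BR1|rd2|wr1
(4) want 1×MUL +1rd +1wr — WAW → AL1|MU2|ME0|BR1|rd2|wr1
(5) want 1×ALU +1rd +1wr — yes → AL0|MU2|ME0|BR1|rd1|wr0
(6) want 1×MEM +1rd +1wr — FU → AL0|MU2|ME0|BR1|rd1|wr0
(7) want 1×ALU +2rd +1wr — FU → AL0|MU2|ME0|BR1|rd1|wr0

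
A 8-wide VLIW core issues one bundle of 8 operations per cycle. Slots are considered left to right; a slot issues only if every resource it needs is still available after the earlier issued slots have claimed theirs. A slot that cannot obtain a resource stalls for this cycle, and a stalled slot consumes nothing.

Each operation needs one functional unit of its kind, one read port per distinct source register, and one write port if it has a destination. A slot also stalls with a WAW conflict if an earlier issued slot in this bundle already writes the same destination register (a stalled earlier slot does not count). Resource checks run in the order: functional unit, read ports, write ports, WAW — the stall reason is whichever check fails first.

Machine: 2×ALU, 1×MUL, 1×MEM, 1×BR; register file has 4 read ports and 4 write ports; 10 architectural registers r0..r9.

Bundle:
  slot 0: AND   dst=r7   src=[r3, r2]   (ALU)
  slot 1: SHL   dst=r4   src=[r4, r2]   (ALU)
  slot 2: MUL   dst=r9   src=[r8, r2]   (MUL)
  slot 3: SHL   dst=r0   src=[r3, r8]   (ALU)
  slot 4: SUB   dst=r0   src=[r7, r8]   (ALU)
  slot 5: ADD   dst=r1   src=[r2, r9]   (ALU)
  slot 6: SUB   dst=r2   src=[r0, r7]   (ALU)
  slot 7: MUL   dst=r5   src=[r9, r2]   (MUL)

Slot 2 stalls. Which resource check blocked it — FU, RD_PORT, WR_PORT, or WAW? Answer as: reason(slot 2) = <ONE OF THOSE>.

  0. ALU→r7 ⇒ go  {1A/1Mu/1Ld/1B | 2r 3w}
  1. ALU→r4 ⇒ go  {0A/1Mu/1Ld/1B | 0r 2w}
  2. MUL→r9 ⇒ no(RD_PORT)  {0A/1Mu/1Ld/1B | 0r 2w}
  3. ALU→r0 ⇒ no(FU)  {0A/1Mu/1Ld/1B | 0r 2w}
  4. ALU→r0 ⇒ no(FU)  {0A/1Mu/1Ld/1B | 0r 2w}
  5. ALU→r1 ⇒ no(FU)  {0A/1Mu/1Ld/1B | 0r 2w}
  6. ALU→r2 ⇒ no(FU)  {0A/1Mu/1Ld/1B | 0r 2w}
  7. MUL→r5 ⇒ no(RD_PORT)  {0A/1Mu/1Ld/1B | 0r 2w}

reason(slot 2) = RD_PORT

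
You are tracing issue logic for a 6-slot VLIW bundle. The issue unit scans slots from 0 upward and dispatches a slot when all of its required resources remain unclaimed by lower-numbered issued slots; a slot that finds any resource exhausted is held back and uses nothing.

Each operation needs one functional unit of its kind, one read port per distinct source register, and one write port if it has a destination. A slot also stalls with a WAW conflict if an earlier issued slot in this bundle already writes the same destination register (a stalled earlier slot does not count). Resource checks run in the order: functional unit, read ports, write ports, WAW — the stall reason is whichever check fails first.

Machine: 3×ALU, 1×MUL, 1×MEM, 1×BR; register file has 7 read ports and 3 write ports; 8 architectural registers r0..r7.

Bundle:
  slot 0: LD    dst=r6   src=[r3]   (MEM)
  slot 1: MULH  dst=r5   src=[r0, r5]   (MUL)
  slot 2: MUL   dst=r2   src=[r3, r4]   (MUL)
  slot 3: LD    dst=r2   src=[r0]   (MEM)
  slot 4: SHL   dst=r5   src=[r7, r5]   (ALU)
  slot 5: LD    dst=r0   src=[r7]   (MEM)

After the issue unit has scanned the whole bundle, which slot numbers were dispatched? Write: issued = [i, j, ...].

  0. MEM→r6 ⇒ go  {3A/1Mu/0Ld/1B | 6r 2w}
  1. MUL→r5 ⇒ go  {3A/0Mu/0Ld/1B | 4r 1w}
  2. MUL→r2 ⇒ no(FU)  {3A/0Mu/0Ld/1B | 4r 1w}
  3. MEM→r2 ⇒ no(FU)  {3A/0Mu/0Ld/1B | 4r 1w}
  4. ALU→r5 ⇒ no(WAW)  {3A/0Mu/0Ld/1B | 4r 1w}
  5. MEM→r0 ⇒ no(FU)  {3A/0Mu/0Ld/1B | 4r 1w}

issued = [0, 1]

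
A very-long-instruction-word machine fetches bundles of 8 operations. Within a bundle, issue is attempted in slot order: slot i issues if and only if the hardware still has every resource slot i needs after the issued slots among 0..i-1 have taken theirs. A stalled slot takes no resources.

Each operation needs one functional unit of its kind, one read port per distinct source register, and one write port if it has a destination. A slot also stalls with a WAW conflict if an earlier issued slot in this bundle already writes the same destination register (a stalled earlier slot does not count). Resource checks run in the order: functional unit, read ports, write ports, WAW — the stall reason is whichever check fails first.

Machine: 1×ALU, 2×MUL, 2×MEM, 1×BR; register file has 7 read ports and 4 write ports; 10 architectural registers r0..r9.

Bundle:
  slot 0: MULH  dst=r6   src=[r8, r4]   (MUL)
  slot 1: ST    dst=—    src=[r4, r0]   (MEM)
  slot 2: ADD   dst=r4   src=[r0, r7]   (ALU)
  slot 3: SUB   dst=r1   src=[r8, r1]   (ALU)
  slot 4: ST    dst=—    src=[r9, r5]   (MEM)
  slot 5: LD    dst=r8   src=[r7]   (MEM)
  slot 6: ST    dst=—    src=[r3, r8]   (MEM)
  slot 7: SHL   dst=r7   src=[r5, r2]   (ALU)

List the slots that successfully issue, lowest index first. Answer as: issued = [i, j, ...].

[0] MUL needs rd=2 wr=1: ok; after: ALU=1 MUL=1 MEM=2 BR=1, R=5, W=3
[1] MEM needs rd=2 wr=0: ok; after: ALU=1 MUL=1 MEM=1 BR=1, R=3, W=3
[2] ALU needs rd=2 wr=1: ok; after: ALU=0 MUL=1 MEM=1 BR=1, R=1, W=2
[3] ALU needs rd=2 wr=1: FU; after: ALU=0 MUL=1 MEM=1 BR=1, R=1, W=2
[4] MEM needs rd=2 wr=0: RD_PORT; after: ALU=0 MUL=1 MEM=1 BR=1, R=1, W=2
[5] MEM needs rd=1 wr=1: ok; after: ALU=0 MUL=1 MEM=0 BR=1, R=0, W=1
[6] MEM needs rd=2 wr=0: FU; after: ALU=0 MUL=1 MEM=0 BR=1, R=0, W=1
[7] ALU needs rd=2 wr=1: FU; after: ALU=0 MUL=1 MEM=0 BR=1, R=0, W=1

issued = [0, 1, 2, 5]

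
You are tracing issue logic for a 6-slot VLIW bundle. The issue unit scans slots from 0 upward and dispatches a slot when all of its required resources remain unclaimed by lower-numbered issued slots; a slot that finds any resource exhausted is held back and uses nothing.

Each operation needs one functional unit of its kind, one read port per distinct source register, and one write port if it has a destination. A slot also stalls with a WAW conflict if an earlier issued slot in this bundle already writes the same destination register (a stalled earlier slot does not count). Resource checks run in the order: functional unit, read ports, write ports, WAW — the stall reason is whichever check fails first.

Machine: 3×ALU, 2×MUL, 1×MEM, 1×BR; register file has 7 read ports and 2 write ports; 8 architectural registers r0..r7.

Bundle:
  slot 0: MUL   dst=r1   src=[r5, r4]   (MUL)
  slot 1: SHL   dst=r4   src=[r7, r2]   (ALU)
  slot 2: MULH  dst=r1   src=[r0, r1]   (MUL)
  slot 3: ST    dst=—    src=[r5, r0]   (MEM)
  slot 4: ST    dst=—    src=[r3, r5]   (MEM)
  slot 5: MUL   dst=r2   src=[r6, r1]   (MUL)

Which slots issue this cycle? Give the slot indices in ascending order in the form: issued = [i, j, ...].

[0] MUL needs rd=2 wr=1: ok; after: ALU=3 MUL=1 MEM=1 BR=1, R=5, W=1
[1] ALU needs rd=2 wr=1: ok; after: ALU=2 MUL=1 MEM=1 BR=1, R=3, W=0
[2] MUL needs rd=2 wr=1: WR_PORT; after: ALU=2 MUL=1 MEM=1 BR=1, R=3, W=0
[3] MEM needs rd=2 wr=0: ok; after: ALU=2 MUL=1 MEM=0 BR=1, R=1, W=0
[4] MEM needs rd=2 wr=0: FU; after: ALU=2 MUL=1 MEM=0 BR=1, R=1, W=0
[5] MUL needs rd=2 wr=1: RD_PORT; after: ALU=2 MUL=1 MEM=0 BR=1, R=1, W=0

issued = [0, 1, 3]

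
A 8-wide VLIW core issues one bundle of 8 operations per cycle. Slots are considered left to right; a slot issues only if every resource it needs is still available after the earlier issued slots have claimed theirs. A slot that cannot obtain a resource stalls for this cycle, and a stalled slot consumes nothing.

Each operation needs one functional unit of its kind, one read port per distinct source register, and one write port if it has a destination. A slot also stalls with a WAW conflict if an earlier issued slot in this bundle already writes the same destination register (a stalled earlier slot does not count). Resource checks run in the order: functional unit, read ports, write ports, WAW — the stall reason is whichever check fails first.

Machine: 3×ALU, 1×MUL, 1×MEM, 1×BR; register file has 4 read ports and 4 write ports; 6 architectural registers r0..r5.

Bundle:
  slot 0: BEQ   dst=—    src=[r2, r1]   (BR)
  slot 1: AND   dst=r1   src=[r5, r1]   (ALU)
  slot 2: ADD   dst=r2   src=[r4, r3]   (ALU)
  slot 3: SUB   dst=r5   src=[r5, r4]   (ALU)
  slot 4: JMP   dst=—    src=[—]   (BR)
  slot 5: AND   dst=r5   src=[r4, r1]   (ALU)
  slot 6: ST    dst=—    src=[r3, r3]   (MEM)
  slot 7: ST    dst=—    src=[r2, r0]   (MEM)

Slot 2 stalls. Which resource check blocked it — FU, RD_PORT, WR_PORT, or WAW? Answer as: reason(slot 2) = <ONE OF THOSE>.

[0] BR needs rd=2 wr=0: ok; after: ALU=3 MUL=1 MEM=1 BR=0, R=2, W=4
[1] ALU needs rd=2 wr=1: ok; after: ALU=2 MUL=1 MEM=1 BR=0, R=0, W=3
[2] ALU needs rd=2 wr=1: RD_PORT; after: ALU=2 MUL=1 MEM=1 BR=0, R=0, W=3
[3] ALU needs rd=2 wr=1: RD_PORT; after: ALU=2 MUL=1 MEM=1 BR=0, R=0, W=3
[4] BR needs rd=0 wr=0: FU; after: ALU=2 MUL=1 MEM=1 BR=0, R=0, W=3
[5] ALU needs rd=2 wr=1: RD_PORT; after: ALU=2 MUL=1 MEM=1 BR=0, R=0, W=3
[6] MEM needs rd=1 wr=0: RD_PORT; after: ALU=2 MUL=1 MEM=1 BR=0, R=0, W=3
[7] MEM needs rd=2 wr=0: RD_PORT; after: ALU=2 MUL=1 MEM=1 BR=0, R=0, W=3

reason(slot 2) = RD_PORT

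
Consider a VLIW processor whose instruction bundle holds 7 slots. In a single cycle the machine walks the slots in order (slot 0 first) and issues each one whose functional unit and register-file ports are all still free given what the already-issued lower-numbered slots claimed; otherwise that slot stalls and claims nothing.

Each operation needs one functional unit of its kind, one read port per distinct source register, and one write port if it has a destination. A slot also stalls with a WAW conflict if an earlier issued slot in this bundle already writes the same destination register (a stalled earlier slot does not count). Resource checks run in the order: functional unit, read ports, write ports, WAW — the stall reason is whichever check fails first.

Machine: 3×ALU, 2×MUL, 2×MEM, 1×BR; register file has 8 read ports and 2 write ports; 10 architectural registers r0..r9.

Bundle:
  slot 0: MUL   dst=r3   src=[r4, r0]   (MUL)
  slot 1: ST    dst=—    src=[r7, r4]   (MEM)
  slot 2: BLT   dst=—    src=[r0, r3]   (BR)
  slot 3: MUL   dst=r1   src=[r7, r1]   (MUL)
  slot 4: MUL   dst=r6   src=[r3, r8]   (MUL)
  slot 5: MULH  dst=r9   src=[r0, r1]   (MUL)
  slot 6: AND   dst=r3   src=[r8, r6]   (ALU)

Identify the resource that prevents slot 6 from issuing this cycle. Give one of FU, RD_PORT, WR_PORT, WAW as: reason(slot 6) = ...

(0) want 1×MUL +2rd +1wr — yes → AL3|MU1|ME2|BR1|rd6|wr1
(1) want 1×MEM +2rd +0wr — yes → AL3|MU1|ME1|BR1|rd4|wr1
(2) want 1×BR +2rd +0wr — yes → AL3|MU1|ME1|BR0|rd2|wr1
(3) want 1×MUL +2rd +1wr — yes → AL3|MU0|ME1|BR0|rd0|wr0
(4) want 1×MUL +2rd +1wr — FU → AL3|MU0|ME1|BR0|rd0|wr0
(5) want 1×MUL +2rd +1wr — FU → AL3|MU0|ME1|BR0|rd0|wr0
(6) want 1×ALU +2rd +1wr — RD_PORT → AL3|MU0|ME1|BR0|rd0|wr0

reason(slot 6) = RD_PORT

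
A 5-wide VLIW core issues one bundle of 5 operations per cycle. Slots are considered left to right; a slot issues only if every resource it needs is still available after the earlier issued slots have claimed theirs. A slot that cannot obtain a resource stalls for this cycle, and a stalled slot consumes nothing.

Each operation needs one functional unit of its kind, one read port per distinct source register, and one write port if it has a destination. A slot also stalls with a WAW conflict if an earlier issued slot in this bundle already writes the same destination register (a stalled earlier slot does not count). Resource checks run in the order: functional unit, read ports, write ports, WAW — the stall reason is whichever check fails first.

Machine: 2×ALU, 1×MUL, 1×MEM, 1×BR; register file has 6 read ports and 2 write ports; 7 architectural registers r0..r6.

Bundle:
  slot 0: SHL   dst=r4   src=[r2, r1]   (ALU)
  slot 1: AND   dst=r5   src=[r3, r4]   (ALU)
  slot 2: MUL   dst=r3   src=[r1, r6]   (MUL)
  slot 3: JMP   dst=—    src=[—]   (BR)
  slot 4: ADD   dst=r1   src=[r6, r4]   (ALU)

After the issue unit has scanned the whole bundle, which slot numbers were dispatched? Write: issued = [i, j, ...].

#0 ALU src=r2,r1 dispatched  <A:1 Mu:1 Ld:1 B:1 rd:4 wr:1>
#1 ALU src=r3,r4 dispatched  <A:0 Mu:1 Ld:1 B:1 rd:2 wr:0>
#2 MUL src=r1,r6 held:WR_PORT  <A:0 Mu:1 Ld:1 B:1 rd:2 wr:0>
#3 BR src=- dispatched  <A:0 Mu:1 Ld:1 B:0 rd:2 wr:0>
#4 ALU src=r6,r4 held:FU  <A:0 Mu:1 Ld:1 B:0 rd:2 wr:0>

issued = [0, 1, 3]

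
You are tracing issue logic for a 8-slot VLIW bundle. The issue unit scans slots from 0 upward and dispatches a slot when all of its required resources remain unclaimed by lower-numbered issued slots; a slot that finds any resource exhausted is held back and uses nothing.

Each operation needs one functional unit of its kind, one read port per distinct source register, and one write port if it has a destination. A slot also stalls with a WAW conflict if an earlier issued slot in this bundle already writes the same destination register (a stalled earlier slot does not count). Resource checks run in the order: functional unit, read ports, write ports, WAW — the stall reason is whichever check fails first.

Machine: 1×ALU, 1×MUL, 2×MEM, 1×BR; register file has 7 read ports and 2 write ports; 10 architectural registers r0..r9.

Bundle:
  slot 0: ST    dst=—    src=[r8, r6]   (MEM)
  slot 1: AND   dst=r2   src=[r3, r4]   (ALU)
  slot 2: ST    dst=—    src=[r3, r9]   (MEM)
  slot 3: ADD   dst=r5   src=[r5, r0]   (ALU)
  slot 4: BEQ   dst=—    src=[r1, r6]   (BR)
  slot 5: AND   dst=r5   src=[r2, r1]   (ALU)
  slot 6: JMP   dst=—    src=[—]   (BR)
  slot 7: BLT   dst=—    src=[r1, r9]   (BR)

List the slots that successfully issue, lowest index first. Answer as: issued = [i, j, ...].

  0. MEM ⇒ go  {1A/1Mu/1Ld/1B | 5r 2w}
  1. ALU→r2 ⇒ go  {0A/1Mu/1Ld/1B | 3r 1w}
  2. MEM ⇒ go  {0A/1Mu/0Ld/1B | 1r 1w}
  3. ALU→r5 ⇒ no(FU)  {0A/1Mu/0Ld/1B | 1r 1w}
  4. BR ⇒ no(RD_PORT)  {0A/1Mu/0Ld/1B | 1r 1w}
  5. ALU→r5 ⇒ no(FU)  {0A/1Mu/0Ld/1B | 1r 1w}
  6. BR ⇒ go  {0A/1Mu/0Ld/0B | 1r 1w}
  7. BR ⇒ no(FU)  {0A/1Mu/0Ld/0B | 1r 1w}

issued = [0, 1, 2, 6]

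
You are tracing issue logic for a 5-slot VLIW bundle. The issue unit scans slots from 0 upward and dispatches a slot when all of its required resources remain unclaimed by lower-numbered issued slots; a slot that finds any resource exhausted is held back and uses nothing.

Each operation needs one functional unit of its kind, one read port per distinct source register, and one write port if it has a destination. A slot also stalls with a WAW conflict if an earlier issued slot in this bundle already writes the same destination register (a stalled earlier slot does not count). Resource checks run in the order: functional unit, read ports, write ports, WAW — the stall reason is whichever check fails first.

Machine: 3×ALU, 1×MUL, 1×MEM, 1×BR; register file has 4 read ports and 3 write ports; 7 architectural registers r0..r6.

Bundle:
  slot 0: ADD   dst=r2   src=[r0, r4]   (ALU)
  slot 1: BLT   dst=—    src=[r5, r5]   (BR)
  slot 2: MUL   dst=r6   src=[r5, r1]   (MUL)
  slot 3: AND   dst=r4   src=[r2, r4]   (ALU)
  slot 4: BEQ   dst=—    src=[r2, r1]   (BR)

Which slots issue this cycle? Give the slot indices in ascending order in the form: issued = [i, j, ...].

issued = [0, 1]

slot 0 (ALU): ISSUE — free A2,Mu1,Ld1,B1 rp2 wp2
slot 1 (BR): ISSUE — free A2,Mu1,Ld1,B0 rp1 wp2
slot 2 (MUL): stall RD_PORT — free A2,Mu1,Ld1,B0 rp1 wp2
slot 3 (ALU): stall RD_PORT — free A2,Mu1,Ld1,B0 rp1 wp2
slot 4 (BR): stall FU — free A2,Mu1,Ld1,B0 rp1 wp2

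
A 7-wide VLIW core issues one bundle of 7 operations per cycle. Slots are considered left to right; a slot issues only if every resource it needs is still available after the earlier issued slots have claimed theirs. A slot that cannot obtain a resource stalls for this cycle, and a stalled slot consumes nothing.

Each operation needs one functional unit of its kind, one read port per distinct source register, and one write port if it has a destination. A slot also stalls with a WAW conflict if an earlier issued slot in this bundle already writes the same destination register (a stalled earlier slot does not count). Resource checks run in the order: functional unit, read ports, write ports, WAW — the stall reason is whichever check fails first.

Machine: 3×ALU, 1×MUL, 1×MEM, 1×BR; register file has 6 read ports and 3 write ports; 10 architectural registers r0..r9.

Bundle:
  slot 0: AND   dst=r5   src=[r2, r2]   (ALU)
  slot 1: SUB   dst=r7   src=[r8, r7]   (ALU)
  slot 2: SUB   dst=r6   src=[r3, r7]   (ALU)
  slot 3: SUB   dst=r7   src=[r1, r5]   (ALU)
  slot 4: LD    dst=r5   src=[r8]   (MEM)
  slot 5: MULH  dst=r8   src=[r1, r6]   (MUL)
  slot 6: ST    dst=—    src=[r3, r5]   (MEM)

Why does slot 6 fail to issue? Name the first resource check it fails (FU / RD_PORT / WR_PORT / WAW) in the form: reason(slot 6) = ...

[0] ALU needs rd=1 wr=1: ok; after: ALU=2 MUL=1 MEM=1 BR=1, R=5, W=2
[1] ALU needs rd=2 wr=1: ok; after: ALU=1 MUL=1 MEM=1 BR=1, R=3, W=1
[2] ALU needs rd=2 wr=1: ok; after: ALU=0 MUL=1 MEM=1 BR=1, R=1, W=0
[3] ALU needs rd=2 wr=1: FU; after: ALU=0 MUL=1 MEM=1 BR=1, R=1, W=0
[4] MEM needs rd=1 wr=1: WR_PORT; after: ALU=0 MUL=1 MEM=1 BR=1, R=1, W=0
[5] MUL needs rd=2 wr=1: RD_PORT; after: ALU=0 MUL=1 MEM=1 BR=1, R=1, W=0
[6] MEM needs rd=2 wr=0: RD_PORT; after: ALU=0 MUL=1 MEM=1 BR=1, R=1, W=0

reason(slot 6) = RD_PORT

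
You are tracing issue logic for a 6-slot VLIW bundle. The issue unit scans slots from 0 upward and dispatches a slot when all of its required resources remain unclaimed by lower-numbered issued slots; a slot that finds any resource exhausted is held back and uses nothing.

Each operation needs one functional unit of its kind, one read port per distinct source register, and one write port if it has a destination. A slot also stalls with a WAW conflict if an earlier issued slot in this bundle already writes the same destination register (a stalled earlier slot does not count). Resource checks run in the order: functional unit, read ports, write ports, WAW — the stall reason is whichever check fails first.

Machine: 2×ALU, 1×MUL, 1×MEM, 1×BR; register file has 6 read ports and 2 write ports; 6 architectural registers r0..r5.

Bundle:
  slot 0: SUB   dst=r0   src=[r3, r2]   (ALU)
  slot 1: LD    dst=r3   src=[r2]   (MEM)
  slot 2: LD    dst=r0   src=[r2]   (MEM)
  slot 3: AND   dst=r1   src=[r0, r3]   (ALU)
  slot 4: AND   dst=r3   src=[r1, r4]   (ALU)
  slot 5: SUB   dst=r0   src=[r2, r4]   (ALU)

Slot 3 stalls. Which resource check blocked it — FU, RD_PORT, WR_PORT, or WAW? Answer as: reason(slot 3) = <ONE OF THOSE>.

reason(slot 3) = WR_PORT

  0. ALU→r0 ⇒ go  {1A/1Mu/1Ld/1B | 4r 1w}
  1. MEM→r3 ⇒ go  {1A/1Mu/0Ld/1B | 3r 0w}
  2. MEM→r0 ⇒ no(FU)  {1A/1Mu/0Ld/1B | 3r 0w}
  3. ALU→r1 ⇒ no(WR_PORT)  {1A/1Mu/0Ld/1B | 3r 0w}
  4. ALU→r3 ⇒ no(WR_PORT)  {1A/1Mu/0Ld/1B | 3r 0w}
  5. ALU→r0 ⇒ no(WR_PORT)  {1A/1Mu/0Ld/1B | 3r 0w}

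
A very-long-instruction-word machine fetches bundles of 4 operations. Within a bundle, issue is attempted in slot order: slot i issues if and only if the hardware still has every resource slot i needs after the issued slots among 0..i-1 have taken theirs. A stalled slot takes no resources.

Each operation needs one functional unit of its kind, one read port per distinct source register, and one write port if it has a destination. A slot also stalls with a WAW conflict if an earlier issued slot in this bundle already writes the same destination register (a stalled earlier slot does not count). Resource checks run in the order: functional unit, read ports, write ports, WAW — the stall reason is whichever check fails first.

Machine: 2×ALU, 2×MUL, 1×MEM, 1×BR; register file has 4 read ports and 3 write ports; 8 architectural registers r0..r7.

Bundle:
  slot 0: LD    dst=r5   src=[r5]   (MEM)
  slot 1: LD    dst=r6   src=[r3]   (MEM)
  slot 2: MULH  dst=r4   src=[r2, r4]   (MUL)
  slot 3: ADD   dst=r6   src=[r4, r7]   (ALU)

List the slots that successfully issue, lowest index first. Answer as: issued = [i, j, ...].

  0. MEM→r5 ⇒ go  {2A/2Mu/0Ld/1B | 3r 2w}
  1. MEM→r6 ⇒ no(FU)  {2A/2Mu/0Ld/1B | 3r 2w}
  2. MUL→r4 ⇒ go  {2A/1Mu/0Ld/1B | 1r 1w}
  3. ALU→r6 ⇒ no(RD_PORT)  {2A/1Mu/0Ld/1B | 1r 1w}

issued = [0, 2]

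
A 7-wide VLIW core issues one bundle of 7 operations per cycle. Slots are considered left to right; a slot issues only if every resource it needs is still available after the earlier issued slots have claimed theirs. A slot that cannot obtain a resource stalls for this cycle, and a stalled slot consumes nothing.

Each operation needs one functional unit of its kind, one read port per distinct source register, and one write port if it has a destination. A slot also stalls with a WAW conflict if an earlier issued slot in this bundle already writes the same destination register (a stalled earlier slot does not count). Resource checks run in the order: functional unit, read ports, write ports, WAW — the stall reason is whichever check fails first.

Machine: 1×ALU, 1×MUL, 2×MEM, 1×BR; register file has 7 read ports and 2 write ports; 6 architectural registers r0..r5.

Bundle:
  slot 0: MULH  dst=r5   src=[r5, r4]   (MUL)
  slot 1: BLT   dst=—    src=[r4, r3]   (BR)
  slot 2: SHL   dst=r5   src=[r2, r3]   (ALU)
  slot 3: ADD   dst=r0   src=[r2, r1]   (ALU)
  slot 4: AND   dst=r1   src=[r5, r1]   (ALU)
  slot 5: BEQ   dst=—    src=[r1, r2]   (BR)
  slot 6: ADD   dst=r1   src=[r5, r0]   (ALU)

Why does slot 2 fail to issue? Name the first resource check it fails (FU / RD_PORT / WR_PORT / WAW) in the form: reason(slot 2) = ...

(0) want 1×MUL +2rd +1wr — yes → AL1|MU0|ME2|BR1|rd5|wr1
(1) want 1×BR +2rd +0wr — yes → AL1|MU0|ME2|BR0|rd3|wr1
(2) want 1×ALU +2rd +1wr — WAW → AL1|MU0|ME2|BR0|rd3|wr1
(3) want 1×ALU +2rd +1wr — yes → AL0|MU0|ME2|BR0|rd1|wr0
(4) want 1×ALU +2rd +1wr — FU → AL0|MU0|ME2|BR0|rd1|wr0
(5) want 1×BR +2rd +0wr — FU → AL0|MU0|ME2|BR0|rd1|wr0
(6) want 1×ALU +2rd +1wr — FU → AL0|MU0|ME2|BR0|rd1|wr0

reason(slot 2) = WAW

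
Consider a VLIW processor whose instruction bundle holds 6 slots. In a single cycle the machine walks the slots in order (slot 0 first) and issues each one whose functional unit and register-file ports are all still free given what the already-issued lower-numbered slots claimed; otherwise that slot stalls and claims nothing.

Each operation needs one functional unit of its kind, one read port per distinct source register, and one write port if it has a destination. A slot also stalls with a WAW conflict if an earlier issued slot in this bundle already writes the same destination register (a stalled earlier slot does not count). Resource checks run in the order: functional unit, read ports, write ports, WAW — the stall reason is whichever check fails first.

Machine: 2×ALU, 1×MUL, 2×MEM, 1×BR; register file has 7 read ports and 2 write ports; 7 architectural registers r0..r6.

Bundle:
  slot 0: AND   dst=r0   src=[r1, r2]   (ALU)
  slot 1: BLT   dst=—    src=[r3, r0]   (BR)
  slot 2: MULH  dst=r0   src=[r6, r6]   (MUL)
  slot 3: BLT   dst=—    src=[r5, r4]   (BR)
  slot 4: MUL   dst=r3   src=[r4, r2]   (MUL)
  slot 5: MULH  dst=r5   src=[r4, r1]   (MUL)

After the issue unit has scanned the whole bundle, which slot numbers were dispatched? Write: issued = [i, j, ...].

[0] ALU needs rd=2 wr=1: ok; after: ALU=1 MUL=1 MEM=2 BR=1, R=5, W=1
[1] BR needs rd=2 wr=0: ok; after: ALU=1 MUL=1 MEM=2 BR=0, R=3, W=1
[2] MUL needs rd=1 wr=1: WAW; after: ALU=1 MUL=1 MEM=2 BR=0, R=3, W=1
[3] BR needs rd=2 wr=0: FU; after: ALU=1 MUL=1 MEM=2 BR=0, R=3, W=1
[4] MUL needs rd=2 wr=1: ok; after: ALU=1 MUL=0 MEM=2 BR=0, R=1, W=0
[5] MUL needs rd=2 wr=1: FU; after: ALU=1 MUL=0 MEM=2 BR=0, R=1, W=0

issued = [0, 1, 4]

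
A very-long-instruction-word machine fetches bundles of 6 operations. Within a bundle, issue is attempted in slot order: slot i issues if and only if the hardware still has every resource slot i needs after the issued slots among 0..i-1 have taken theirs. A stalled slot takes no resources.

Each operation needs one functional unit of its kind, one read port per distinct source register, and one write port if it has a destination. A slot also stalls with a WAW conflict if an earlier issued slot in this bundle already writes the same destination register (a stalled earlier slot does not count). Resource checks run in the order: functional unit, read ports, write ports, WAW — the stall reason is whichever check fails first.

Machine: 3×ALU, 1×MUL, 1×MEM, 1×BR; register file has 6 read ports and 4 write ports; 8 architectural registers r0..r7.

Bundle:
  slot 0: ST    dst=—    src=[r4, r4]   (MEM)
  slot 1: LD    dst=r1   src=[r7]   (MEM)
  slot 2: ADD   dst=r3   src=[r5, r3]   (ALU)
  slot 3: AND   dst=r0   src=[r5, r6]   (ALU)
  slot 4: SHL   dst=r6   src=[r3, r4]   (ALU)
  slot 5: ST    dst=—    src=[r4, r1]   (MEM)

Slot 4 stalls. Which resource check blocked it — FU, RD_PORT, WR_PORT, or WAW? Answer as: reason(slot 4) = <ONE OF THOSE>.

(0) want 1×MEM +1rd +0wr — yes → AL3|MU1|ME0|BR1|rd5|wr4
(1) want 1×MEM +1rd +1wr — FU → AL3|MU1|ME0|BR1|rd5|wr4
(2) want 1×ALU +2rd +1wr — yes → AL2|MU1|ME0|BR1|rd3|wr3
(3) want 1×ALU +2rd +1wr — yes → AL1|MU1|ME0|BR1|rd1|wr2
(4) want 1×ALU +2rd +1wr — RD_PORT → AL1|MU1|ME0|BR1|rd1|wr2
(5) want 1×MEM +2rd +0wr — FU → AL1|MU1|ME0|BR1|rd1|wr2

reason(slot 4) = RD_PORT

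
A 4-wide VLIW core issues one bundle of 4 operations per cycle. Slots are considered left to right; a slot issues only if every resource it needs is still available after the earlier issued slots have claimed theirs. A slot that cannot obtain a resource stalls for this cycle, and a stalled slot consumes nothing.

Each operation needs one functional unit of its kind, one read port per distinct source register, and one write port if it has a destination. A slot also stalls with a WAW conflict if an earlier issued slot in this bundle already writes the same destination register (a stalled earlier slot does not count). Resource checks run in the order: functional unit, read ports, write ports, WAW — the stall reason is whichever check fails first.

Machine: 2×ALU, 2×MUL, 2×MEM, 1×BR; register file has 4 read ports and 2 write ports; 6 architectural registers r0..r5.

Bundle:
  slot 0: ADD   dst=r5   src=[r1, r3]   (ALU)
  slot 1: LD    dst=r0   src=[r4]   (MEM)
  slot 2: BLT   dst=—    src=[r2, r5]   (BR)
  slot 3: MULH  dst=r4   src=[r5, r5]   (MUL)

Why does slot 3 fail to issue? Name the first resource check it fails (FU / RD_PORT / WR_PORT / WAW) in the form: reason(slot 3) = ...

reason(slot 3) = WR_PORT

slot 0 (ALU): ISSUE — free A1,Mu2,Ld2,B1 rp2 wp1
slot 1 (MEM): ISSUE — free A1,Mu2,Ld1,B1 rp1 wp0
slot 2 (BR): stall RD_PORT — free A1,Mu2,Ld1,B1 rp1 wp0
slot 3 (MUL): stall WR_PORT — free A1,Mu2,Ld1,B1 rp1 wp0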